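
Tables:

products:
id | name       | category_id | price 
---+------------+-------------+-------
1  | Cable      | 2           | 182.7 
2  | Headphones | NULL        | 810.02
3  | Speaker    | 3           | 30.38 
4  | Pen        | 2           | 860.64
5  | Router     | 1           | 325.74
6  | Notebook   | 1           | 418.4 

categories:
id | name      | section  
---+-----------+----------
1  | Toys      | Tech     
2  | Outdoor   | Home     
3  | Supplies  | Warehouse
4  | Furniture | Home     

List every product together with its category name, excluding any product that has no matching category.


INNER JOIN keeps only products rows whose category_id matches an id in categories. Walk through each product:
  - product 1 (Cable): category_id=2 -> matches Outdoor
  - product 2 (Headphones): category_id=NULL, no match -> dropped
  - product 3 (Speaker): category_id=3 -> matches Supplies
  - product 4 (Pen): category_id=2 -> matches Outdoor
  - product 5 (Router): category_id=1 -> matches Toys
  - product 6 (Notebook): category_id=1 -> matches Toys
So 1 of 6 rows is dropped.

SQL:
SELECT a.name, b.name AS category
FROM products a
INNER JOIN categories b ON a.category_id = b.id

Result:
name     | category
---------+---------
Cable    | Outdoor 
Speaker  | Supplies
Pen      | Outdoor 
Router   | Toys    
Notebook | Toys    


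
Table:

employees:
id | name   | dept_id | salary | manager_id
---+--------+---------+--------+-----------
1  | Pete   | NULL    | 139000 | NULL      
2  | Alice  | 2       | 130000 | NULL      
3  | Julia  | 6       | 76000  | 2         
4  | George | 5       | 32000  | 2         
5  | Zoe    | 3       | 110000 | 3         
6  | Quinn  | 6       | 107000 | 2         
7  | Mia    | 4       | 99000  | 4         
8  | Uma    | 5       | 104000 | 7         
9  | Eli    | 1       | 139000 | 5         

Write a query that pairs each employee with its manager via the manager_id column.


This is a self-join: employees is joined to a second copy of itself, matching each row's manager_id to another row's id. Use LEFT JOIN so rows with manager_id=NULL are kept.
  - employee 1 (Pete): manager_id=NULL -> NULL
  - employee 2 (Alice): manager_id=NULL -> NULL
  - employee 3 (Julia): manager_id=2 -> Alice
  - employee 4 (George): manager_id=2 -> Alice
  - employee 5 (Zoe): manager_id=3 -> Julia
  - employee 6 (Quinn): manager_id=2 -> Alice
  - employee 7 (Mia): manager_id=4 -> George
  - employee 8 (Uma): manager_id=7 -> Mia
  - employee 9 (Eli): manager_id=5 -> Zoe

SQL:
SELECT a.name AS item, b.name AS manager
FROM employees a
LEFT JOIN employees b ON a.manager_id = b.id

Result:
item   | manager
-------+--------
Pete   | NULL   
Alice  | NULL   
Julia  | Alice  
George | Alice  
Zoe    | Julia  
Quinn  | Alice  
Mia    | George 
Uma    | Mia    
Eli    | Zoe    


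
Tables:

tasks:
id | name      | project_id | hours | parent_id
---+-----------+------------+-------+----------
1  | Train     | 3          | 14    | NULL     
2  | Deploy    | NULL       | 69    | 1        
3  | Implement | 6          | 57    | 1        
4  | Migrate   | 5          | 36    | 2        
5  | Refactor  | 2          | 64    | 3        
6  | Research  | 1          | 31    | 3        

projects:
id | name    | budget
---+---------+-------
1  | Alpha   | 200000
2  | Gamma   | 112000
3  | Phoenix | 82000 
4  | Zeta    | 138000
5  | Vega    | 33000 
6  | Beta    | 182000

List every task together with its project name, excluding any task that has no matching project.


INNER JOIN keeps only tasks rows whose project_id matches an id in projects. Walk through each task:
  - task 1 (Train): project_id=3 -> matches Phoenix
  - task 2 (Deploy): project_id=NULL, no match -> dropped
  - task 3 (Implement): project_id=6 -> matches Beta
  - task 4 (Migrate): project_id=5 -> matches Vega
  - task 5 (Refactor): project_id=2 -> matches Gamma
  - task 6 (Research): project_id=1 -> matches Alpha
So 1 of 6 rows is dropped.

SQL:
SELECT a.name, b.name AS project
FROM tasks a
INNER JOIN projects b ON a.project_id = b.id

Result:
name      | project
----------+--------
Train     | Phoenix
Implement | Beta   
Migrate   | Vega   
Refactor  | Gamma  
Research  | Alpha  


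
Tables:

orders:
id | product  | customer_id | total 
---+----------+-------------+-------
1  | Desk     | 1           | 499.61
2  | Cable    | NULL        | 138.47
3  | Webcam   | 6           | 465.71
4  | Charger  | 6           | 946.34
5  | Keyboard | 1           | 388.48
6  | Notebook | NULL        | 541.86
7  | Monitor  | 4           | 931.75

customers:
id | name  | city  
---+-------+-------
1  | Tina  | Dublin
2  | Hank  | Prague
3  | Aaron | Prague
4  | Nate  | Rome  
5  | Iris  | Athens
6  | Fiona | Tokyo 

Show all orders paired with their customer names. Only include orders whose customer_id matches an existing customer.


INNER JOIN keeps only orders rows whose customer_id matches an id in customers. Walk through each order:
  - order 1 (Desk): customer_id=1 -> matches Tina
  - order 2 (Cable): customer_id=NULL, no match -> dropped
  - order 3 (Webcam): customer_id=6 -> matches Fiona
  - order 4 (Charger): customer_id=6 -> matches Fiona
  - order 5 (Keyboard): customer_id=1 -> matches Tina
  - order 6 (Notebook): customer_id=NULL, no match -> dropped
  - order 7 (Monitor): customer_id=4 -> matches Nate
So 2 of 7 rows are dropped.

SQL:
SELECT a.product, b.name AS customer
FROM orders a
INNER JOIN customers b ON a.customer_id = b.id

Result:
product  | customer
---------+---------
Desk     | Tina    
Webcam   | Fiona   
Charger  | Fiona   
Keyboard | Tina    
Monitor  | Nate    


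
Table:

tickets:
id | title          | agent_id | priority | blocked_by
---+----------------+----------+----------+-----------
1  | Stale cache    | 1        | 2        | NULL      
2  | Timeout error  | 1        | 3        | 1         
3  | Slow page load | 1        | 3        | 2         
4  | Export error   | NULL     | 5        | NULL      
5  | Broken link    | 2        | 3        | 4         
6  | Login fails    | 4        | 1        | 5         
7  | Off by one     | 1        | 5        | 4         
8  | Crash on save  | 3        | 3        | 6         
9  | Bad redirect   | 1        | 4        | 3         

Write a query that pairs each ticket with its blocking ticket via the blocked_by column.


This is a self-join: tickets is joined to a second copy of itself, matching each row's blocked_by to another row's id. Use LEFT JOIN so rows with blocked_by=NULL are kept.
  - ticket 1 (Stale cache): blocked_by=NULL -> NULL
  - ticket 2 (Timeout error): blocked_by=1 -> Stale cache
  - ticket 3 (Slow page load): blocked_by=2 -> Timeout error
  - ticket 4 (Export error): blocked_by=NULL -> NULL
  - ticket 5 (Broken link): blocked_by=4 -> Export error
  - ticket 6 (Login fails): blocked_by=5 -> Broken link
  - ticket 7 (Off by one): blocked_by=4 -> Export error
  - ticket 8 (Crash on save): blocked_by=6 -> Login fails
  - ticket 9 (Bad redirect): blocked_by=3 -> Slow page load

SQL:
SELECT a.title AS item, b.title AS blocked_by
FROM tickets a
LEFT JOIN tickets b ON a.blocked_by = b.id

Result:
item           | blocked_by    
---------------+---------------
Stale cache    | NULL          
Timeout error  | Stale cache   
Slow page load | Timeout error 
Export error   | NULL          
Broken link    | Export error  
Login fails    | Broken link   
Off by one     | Export error  
Crash on save  | Login fails   
Bad redirect   | Slow page load


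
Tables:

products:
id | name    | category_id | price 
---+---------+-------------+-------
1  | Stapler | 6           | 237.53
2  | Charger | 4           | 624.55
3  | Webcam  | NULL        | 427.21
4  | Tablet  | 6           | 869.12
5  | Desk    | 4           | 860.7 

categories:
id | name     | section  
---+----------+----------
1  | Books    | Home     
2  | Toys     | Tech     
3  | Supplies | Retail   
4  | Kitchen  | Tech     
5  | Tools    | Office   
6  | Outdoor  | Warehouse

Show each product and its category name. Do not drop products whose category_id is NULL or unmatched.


LEFT JOIN keeps every row from products (the left table); where category_id has no match in categories, the category columns become NULL. Walk through each product:
  - product 1 (Stapler): category_id=6 -> matches Outdoor
  - product 2 (Charger): category_id=4 -> matches Kitchen
  - product 3 (Webcam): category_id=NULL, no match -> kept with NULL
  - product 4 (Tablet): category_id=6 -> matches Outdoor
  - product 5 (Desk): category_id=4 -> matches Kitchen
All 5 rows appear; 1 has NULL category.

SQL:
SELECT a.name, b.name AS category
FROM products a
LEFT JOIN categories b ON a.category_id = b.id

Result:
name    | category
--------+---------
Stapler | Outdoor 
Charger | Kitchen 
Webcam  | NULL    
Tablet  | Outdoor 
Desk    | Kitchen 


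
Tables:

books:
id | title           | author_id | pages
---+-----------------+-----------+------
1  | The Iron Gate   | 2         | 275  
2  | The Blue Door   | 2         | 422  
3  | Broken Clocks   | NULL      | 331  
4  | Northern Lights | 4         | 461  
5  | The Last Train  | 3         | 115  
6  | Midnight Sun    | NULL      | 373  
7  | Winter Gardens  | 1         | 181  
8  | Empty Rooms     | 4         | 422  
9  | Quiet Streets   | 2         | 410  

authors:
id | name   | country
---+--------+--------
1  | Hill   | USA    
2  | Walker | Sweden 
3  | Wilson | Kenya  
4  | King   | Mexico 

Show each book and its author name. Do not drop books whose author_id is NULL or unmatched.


LEFT JOIN keeps every row from books (the left table); where author_id has no match in authors, the author columns become NULL. Walk through each book:
  - book 1 (The Iron Gate): author_id=2 -> matches Walker
  - book 2 (The Blue Door): author_id=2 -> matches Walker
  - book 3 (Broken Clocks): author_id=NULL, no match -> kept with NULL
  - book 4 (Northern Lights): author_id=4 -> matches King
  - book 5 (The Last Train): author_id=3 -> matches Wilson
  - book 6 (Midnight Sun): author_id=NULL, no match -> kept with NULL
  - book 7 (Winter Gardens): author_id=1 -> matches Hill
  - book 8 (Empty Rooms): author_id=4 -> matches King
  - book 9 (Quiet Streets): author_id=2 -> matches Walker
All 9 rows appear; 2 have NULL author.

SQL:
SELECT a.title, b.name AS author
FROM books a
LEFT JOIN authors b ON a.author_id = b.id

Result:
title           | author
----------------+-------
The Iron Gate   | Walker
The Blue Door   | Walker
Broken Clocks   | NULL  
Northern Lights | King  
The Last Train  | Wilson
Midnight Sun    | NULL  
Winter Gardens  | Hill  
Empty Rooms     | King  
Quiet Streets   | Walker


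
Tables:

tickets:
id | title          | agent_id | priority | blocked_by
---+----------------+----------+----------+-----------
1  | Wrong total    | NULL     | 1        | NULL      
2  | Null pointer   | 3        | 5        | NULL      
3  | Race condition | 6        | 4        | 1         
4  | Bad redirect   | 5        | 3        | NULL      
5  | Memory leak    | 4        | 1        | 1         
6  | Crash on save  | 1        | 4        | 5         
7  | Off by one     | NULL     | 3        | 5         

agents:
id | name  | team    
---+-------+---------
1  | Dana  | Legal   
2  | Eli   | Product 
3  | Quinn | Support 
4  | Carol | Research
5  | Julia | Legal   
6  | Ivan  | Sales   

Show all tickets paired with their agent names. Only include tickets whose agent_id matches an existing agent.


INNER JOIN keeps only tickets rows whose agent_id matches an id in agents. Walk through each ticket:
  - ticket 1 (Wrong total): agent_id=NULL, no match -> dropped
  - ticket 2 (Null pointer): agent_id=3 -> matches Quinn
  - ticket 3 (Race condition): agent_id=6 -> matches Ivan
  - ticket 4 (Bad redirect): agent_id=5 -> matches Julia
  - ticket 5 (Memory leak): agent_id=4 -> matches Carol
  - ticket 6 (Crash on save): agent_id=1 -> matches Dana
  - ticket 7 (Off by one): agent_id=NULL, no match -> dropped
So 2 of 7 rows are dropped.

SQL:
SELECT a.title, b.name AS agent
FROM tickets a
INNER JOIN agents b ON a.agent_id = b.id

Result:
title          | agent
---------------+------
Null pointer   | Quinn
Race condition | Ivan 
Bad redirect   | Julia
Memory leak    | Carol
Crash on save  | Dana 


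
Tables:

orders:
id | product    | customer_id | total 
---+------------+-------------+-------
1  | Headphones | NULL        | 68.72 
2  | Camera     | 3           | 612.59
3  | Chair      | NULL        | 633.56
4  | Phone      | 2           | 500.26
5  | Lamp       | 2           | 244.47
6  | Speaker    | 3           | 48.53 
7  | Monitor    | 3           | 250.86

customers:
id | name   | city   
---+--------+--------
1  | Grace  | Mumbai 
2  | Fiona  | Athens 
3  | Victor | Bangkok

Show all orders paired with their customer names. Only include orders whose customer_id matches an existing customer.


INNER JOIN keeps only orders rows whose customer_id matches an id in customers. Walk through each order:
  - order 1 (Headphones): customer_id=NULL, no match -> dropped
  - order 2 (Camera): customer_id=3 -> matches Victor
  - order 3 (Chair): customer_id=NULL, no match -> dropped
  - order 4 (Phone): customer_id=2 -> matches Fiona
  - order 5 (Lamp): customer_id=2 -> matches Fiona
  - order 6 (Speaker): customer_id=3 -> matches Victor
  - order 7 (Monitor): customer_id=3 -> matches Victor
So 2 of 7 rows are dropped.

SQL:
SELECT a.product, b.name AS customer
FROM orders a
INNER JOIN customers b ON a.customer_id = b.id

Result:
product | customer
--------+---------
Camera  | Victor  
Phone   | Fiona   
Lamp    | Fiona   
Speaker | Victor  
Monitor | Victor  


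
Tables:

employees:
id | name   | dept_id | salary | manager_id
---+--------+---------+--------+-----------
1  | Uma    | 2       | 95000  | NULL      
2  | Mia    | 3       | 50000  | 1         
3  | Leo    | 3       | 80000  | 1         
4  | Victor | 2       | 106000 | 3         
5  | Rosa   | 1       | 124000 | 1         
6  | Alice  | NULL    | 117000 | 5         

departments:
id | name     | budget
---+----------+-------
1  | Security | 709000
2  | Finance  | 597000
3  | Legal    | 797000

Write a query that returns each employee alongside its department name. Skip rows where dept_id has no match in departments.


INNER JOIN keeps only employees rows whose dept_id matches an id in departments. Walk through each employee:
  - employee 1 (Uma): dept_id=2 -> matches Finance
  - employee 2 (Mia): dept_id=3 -> matches Legal
  - employee 3 (Leo): dept_id=3 -> matches Legal
  - employee 4 (Victor): dept_id=2 -> matches Finance
  - employee 5 (Rosa): dept_id=1 -> matches Security
  - employee 6 (Alice): dept_id=NULL, no match -> dropped
So 1 of 6 rows is dropped.

SQL:
SELECT a.name, b.name AS department
FROM employees a
INNER JOIN departments b ON a.dept_id = b.id

Result:
name   | department
-------+-----------
Uma    | Finance   
Mia    | Legal     
Leo    | Legal     
Victor | Finance   
Rosa   | Security  


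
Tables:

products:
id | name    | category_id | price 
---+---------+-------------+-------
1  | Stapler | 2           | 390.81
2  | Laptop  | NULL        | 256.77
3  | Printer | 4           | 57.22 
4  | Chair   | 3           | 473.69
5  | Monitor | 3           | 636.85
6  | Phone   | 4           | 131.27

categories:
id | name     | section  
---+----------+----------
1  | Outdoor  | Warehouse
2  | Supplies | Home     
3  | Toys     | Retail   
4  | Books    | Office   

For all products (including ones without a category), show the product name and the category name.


LEFT JOIN keeps every row from products (the left table); where category_id has no match in categories, the category columns become NULL. Walk through each product:
  - product 1 (Stapler): category_id=2 -> matches Supplies
  - product 2 (Laptop): category_id=NULL, no match -> kept with NULL
  - product 3 (Printer): category_id=4 -> matches Books
  - product 4 (Chair): category_id=3 -> matches Toys
  - product 5 (Monitor): category_id=3 -> matches Toys
  - product 6 (Phone): category_id=4 -> matches Books
All 6 rows appear; 1 has NULL category.

SQL:
SELECT a.name, b.name AS category
FROM products a
LEFT JOIN categories b ON a.category_id = b.id

Result:
name    | category
--------+---------
Stapler | Supplies
Laptop  | NULL    
Printer | Books   
Chair   | Toys    
Monitor | Toys    
Phone   | Books   


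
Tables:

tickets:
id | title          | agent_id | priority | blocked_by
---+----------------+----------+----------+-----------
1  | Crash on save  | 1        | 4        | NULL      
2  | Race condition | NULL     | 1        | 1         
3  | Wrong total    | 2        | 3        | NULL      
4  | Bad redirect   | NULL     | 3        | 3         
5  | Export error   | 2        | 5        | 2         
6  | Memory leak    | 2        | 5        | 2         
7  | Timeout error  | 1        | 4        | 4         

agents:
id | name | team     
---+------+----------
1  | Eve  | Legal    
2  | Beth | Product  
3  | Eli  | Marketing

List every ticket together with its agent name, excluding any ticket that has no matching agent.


INNER JOIN keeps only tickets rows whose agent_id matches an id in agents. Walk through each ticket:
  - ticket 1 (Crash on save): agent_id=1 -> matches Eve
  - ticket 2 (Race condition): agent_id=NULL, no match -> dropped
  - ticket 3 (Wrong total): agent_id=2 -> matches Beth
  - ticket 4 (Bad redirect): agent_id=NULL, no match -> dropped
  - ticket 5 (Export error): agent_id=2 -> matches Beth
  - ticket 6 (Memory leak): agent_id=2 -> matches Beth
  - ticket 7 (Timeout error): agent_id=1 -> matches Eve
So 2 of 7 rows are dropped.

SQL:
SELECT a.title, b.name AS agent
FROM tickets a
INNER JOIN agents b ON a.agent_id = b.id

Result:
title         | agent
--------------+------
Crash on save | Eve  
Wrong total   | Beth 
Export error  | Beth 
Memory leak   | Beth 
Timeout error | Eve  


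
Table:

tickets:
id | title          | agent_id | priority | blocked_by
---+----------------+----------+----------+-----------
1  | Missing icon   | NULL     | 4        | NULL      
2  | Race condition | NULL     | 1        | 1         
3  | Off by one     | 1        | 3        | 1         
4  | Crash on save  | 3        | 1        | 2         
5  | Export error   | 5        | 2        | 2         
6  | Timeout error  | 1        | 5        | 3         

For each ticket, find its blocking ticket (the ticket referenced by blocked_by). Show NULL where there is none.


This is a self-join: tickets is joined to a second copy of itself, matching each row's blocked_by to another row's id. Use LEFT JOIN so rows with blocked_by=NULL are kept.
  - ticket 1 (Missing icon): blocked_by=NULL -> NULL
  - ticket 2 (Race condition): blocked_by=1 -> Missing icon
  - ticket 3 (Off by one): blocked_by=1 -> Missing icon
  - ticket 4 (Crash on save): blocked_by=2 -> Race condition
  - ticket 5 (Export error): blocked_by=2 -> Race condition
  - ticket 6 (Timeout error): blocked_by=3 -> Off by one

SQL:
SELECT a.title AS item, b.title AS blocked_by
FROM tickets a
LEFT JOIN tickets b ON a.blocked_by = b.id

Result:
item           | blocked_by    
---------------+---------------
Missing icon   | NULL          
Race condition | Missing icon  
Off by one     | Missing icon  
Crash on save  | Race condition
Export error   | Race condition
Timeout error  | Off by one    


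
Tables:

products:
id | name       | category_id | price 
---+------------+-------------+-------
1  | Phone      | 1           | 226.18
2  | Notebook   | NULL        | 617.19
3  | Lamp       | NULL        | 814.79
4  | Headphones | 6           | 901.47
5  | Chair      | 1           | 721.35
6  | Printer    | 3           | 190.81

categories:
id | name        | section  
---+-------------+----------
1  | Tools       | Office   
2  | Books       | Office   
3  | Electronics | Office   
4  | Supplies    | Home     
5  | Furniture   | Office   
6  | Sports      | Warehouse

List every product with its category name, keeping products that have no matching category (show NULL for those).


LEFT JOIN keeps every row from products (the left table); where category_id has no match in categories, the category columns become NULL. Walk through each product:
  - product 1 (Phone): category_id=1 -> matches Tools
  - product 2 (Notebook): category_id=NULL, no match -> kept with NULL
  - product 3 (Lamp): category_id=NULL, no match -> kept with NULL
  - product 4 (Headphones): category_id=6 -> matches Sports
  - product 5 (Chair): category_id=1 -> matches Tools
  - product 6 (Printer): category_id=3 -> matches Electronics
All 6 rows appear; 2 have NULL category.

SQL:
SELECT a.name, b.name AS category
FROM products a
LEFT JOIN categories b ON a.category_id = b.id

Result:
name       | category   
-----------+------------
Phone      | Tools      
Notebook   | NULL       
Lamp       | NULL       
Headphones | Sports     
Chair      | Tools      
Printer    | Electronics


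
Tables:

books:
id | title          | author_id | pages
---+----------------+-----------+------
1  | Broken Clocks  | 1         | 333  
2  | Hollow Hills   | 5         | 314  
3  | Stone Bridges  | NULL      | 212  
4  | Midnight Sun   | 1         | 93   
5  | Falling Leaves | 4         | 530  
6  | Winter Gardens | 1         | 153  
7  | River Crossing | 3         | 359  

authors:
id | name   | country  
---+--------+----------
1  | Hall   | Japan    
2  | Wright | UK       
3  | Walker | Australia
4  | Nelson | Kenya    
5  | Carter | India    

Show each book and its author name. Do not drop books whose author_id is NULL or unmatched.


LEFT JOIN keeps every row from books (the left table); where author_id has no match in authors, the author columns become NULL. Walk through each book:
  - book 1 (Broken Clocks): author_id=1 -> matches Hall
  - book 2 (Hollow Hills): author_id=5 -> matches Carter
  - book 3 (Stone Bridges): author_id=NULL, no match -> kept with NULL
  - book 4 (Midnight Sun): author_id=1 -> matches Hall
  - book 5 (Falling Leaves): author_id=4 -> matches Nelson
  - book 6 (Winter Gardens): author_id=1 -> matches Hall
  - book 7 (River Crossing): author_id=3 -> matches Walker
All 7 rows appear; 1 has NULL author.

SQL:
SELECT a.title, b.name AS author
FROM books a
LEFT JOIN authors b ON a.author_id = b.id

Result:
title          | author
---------------+-------
Broken Clocks  | Hall  
Hollow Hills   | Carter
Stone Bridges  | NULL  
Midnight Sun   | Hall  
Falling Leaves | Nelson
Winter Gardens | Hall  
River Crossing | Walker


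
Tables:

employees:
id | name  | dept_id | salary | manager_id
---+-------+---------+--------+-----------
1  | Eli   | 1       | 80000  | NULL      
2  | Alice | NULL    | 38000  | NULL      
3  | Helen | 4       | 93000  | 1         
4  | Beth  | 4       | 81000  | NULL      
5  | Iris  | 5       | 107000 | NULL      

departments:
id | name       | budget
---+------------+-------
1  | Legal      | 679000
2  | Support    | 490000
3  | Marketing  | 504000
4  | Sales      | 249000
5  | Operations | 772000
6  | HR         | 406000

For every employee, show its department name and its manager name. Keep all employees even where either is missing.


Two LEFT JOINs from the same base table employees: one to departments via dept_id, one to employees itself via manager_id. Both are LEFT so every employee is preserved.
Match against departments:
  - employee 1 (Eli): dept_id=1 -> matches Legal
  - employee 2 (Alice): dept_id=NULL, no match -> kept with NULL
  - employee 3 (Helen): dept_id=4 -> matches Sales
  - employee 4 (Beth): dept_id=4 -> matches Sales
  - employee 5 (Iris): dept_id=5 -> matches Operations
Match against employees (self):
  - employee 1 (Eli): manager_id=NULL -> NULL
  - employee 2 (Alice): manager_id=NULL -> NULL
  - employee 3 (Helen): manager_id=1 -> Eli
  - employee 4 (Beth): manager_id=NULL -> NULL
  - employee 5 (Iris): manager_id=NULL -> NULL

SQL:
SELECT a.name, b.name AS department, c.name AS manager
FROM employees a
LEFT JOIN departments b ON a.dept_id = b.id
LEFT JOIN employees c ON a.manager_id = c.id

Result:
name  | department | manager
------+------------+--------
Eli   | Legal      | NULL   
Alice | NULL       | NULL   
Helen | Sales      | Eli    
Beth  | Sales      | NULL   
Iris  | Operations | NULL   


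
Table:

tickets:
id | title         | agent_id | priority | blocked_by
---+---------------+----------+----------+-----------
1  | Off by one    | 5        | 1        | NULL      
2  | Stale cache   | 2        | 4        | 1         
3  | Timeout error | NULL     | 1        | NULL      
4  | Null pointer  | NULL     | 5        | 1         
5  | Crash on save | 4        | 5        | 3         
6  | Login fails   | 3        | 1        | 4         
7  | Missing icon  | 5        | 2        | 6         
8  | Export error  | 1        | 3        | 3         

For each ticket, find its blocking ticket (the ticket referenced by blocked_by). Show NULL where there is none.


This is a self-join: tickets is joined to a second copy of itself, matching each row's blocked_by to another row's id. Use LEFT JOIN so rows with blocked_by=NULL are kept.
  - ticket 1 (Off by one): blocked_by=NULL -> NULL
  - ticket 2 (Stale cache): blocked_by=1 -> Off by one
  - ticket 3 (Timeout error): blocked_by=NULL -> NULL
  - ticket 4 (Null pointer): blocked_by=1 -> Off by one
  - ticket 5 (Crash on save): blocked_by=3 -> Timeout error
  - ticket 6 (Login fails): blocked_by=4 -> Null pointer
  - ticket 7 (Missing icon): blocked_by=6 -> Login fails
  - ticket 8 (Export error): blocked_by=3 -> Timeout error

SQL:
SELECT a.title AS item, b.title AS blocked_by
FROM tickets a
LEFT JOIN tickets b ON a.blocked_by = b.id

Result:
item          | blocked_by   
--------------+--------------
Off by one    | NULL         
Stale cache   | Off by one   
Timeout error | NULL         
Null pointer  | Off by one   
Crash on save | Timeout error
Login fails   | Null pointer 
Missing icon  | Login fails  
Export error  | Timeout error


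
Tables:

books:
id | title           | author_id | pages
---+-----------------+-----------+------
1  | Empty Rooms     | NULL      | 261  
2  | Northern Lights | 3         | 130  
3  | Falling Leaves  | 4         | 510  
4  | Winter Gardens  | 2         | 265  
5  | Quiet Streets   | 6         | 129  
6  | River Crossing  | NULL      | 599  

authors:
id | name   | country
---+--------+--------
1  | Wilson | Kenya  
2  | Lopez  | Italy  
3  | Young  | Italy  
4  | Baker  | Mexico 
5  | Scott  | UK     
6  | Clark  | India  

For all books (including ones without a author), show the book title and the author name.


LEFT JOIN keeps every row from books (the left table); where author_id has no match in authors, the author columns become NULL. Walk through each book:
  - book 1 (Empty Rooms): author_id=NULL, no match -> kept with NULL
  - book 2 (Northern Lights): author_id=3 -> matches Young
  - book 3 (Falling Leaves): author_id=4 -> matches Baker
  - book 4 (Winter Gardens): author_id=2 -> matches Lopez
  - book 5 (Quiet Streets): author_id=6 -> matches Clark
  - book 6 (River Crossing): author_id=NULL, no match -> kept with NULL
All 6 rows appear; 2 have NULL author.

SQL:
SELECT a.title, b.name AS author
FROM books a
LEFT JOIN authors b ON a.author_id = b.id

Result:
title           | author
----------------+-------
Empty Rooms     | NULL  
Northern Lights | Young 
Falling Leaves  | Baker 
Winter Gardens  | Lopez 
Quiet Streets   | Clark 
River Crossing  | NULL  


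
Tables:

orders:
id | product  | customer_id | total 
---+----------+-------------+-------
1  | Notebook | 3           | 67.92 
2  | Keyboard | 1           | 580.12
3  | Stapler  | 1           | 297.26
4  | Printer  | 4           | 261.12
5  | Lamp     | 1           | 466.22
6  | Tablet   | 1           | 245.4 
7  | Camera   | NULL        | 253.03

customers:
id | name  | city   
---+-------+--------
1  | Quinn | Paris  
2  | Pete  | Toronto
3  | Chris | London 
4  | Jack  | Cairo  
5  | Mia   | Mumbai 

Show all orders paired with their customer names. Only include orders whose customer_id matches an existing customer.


INNER JOIN keeps only orders rows whose customer_id matches an id in customers. Walk through each order:
  - order 1 (Notebook): customer_id=3 -> matches Chris
  - order 2 (Keyboard): customer_id=1 -> matches Quinn
  - order 3 (Stapler): customer_id=1 -> matches Quinn
  - order 4 (Printer): customer_id=4 -> matches Jack
  - order 5 (Lamp): customer_id=1 -> matches Quinn
  - order 6 (Tablet): customer_id=1 -> matches Quinn
  - order 7 (Camera): customer_id=NULL, no match -> dropped
So 1 of 7 rows is dropped.

SQL:
SELECT a.product, b.name AS customer
FROM orders a
INNER JOIN customers b ON a.customer_id = b.id

Result:
product  | customer
---------+---------
Notebook | Chris   
Keyboard | Quinn   
Stapler  | Quinn   
Printer  | Jack    
Lamp     | Quinn   
Tablet   | Quinn   


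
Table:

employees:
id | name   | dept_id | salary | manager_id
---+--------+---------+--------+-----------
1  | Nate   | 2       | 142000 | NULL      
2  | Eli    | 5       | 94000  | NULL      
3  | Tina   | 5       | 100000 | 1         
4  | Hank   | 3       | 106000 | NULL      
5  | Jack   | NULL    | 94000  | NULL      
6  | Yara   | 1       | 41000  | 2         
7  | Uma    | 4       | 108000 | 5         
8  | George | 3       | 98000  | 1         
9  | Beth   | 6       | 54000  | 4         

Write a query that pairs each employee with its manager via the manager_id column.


This is a self-join: employees is joined to a second copy of itself, matching each row's manager_id to another row's id. Use LEFT JOIN so rows with manager_id=NULL are kept.
  - employee 1 (Nate): manager_id=NULL -> NULL
  - employee 2 (Eli): manager_id=NULL -> NULL
  - employee 3 (Tina): manager_id=1 -> Nate
  - employee 4 (Hank): manager_id=NULL -> NULL
  - employee 5 (Jack): manager_id=NULL -> NULL
  - employee 6 (Yara): manager_id=2 -> Eli
  - employee 7 (Uma): manager_id=5 -> Jack
  - employee 8 (George): manager_id=1 -> Nate
  - employee 9 (Beth): manager_id=4 -> Hank

SQL:
SELECT a.name AS item, b.name AS manager
FROM employees a
LEFT JOIN employees b ON a.manager_id = b.id

Result:
item   | manager
-------+--------
Nate   | NULL   
Eli    | NULL   
Tina   | Nate   
Hank   | NULL   
Jack   | NULL   
Yara   | Eli    
Uma    | Jack   
George | Nate   
Beth   | Hank   


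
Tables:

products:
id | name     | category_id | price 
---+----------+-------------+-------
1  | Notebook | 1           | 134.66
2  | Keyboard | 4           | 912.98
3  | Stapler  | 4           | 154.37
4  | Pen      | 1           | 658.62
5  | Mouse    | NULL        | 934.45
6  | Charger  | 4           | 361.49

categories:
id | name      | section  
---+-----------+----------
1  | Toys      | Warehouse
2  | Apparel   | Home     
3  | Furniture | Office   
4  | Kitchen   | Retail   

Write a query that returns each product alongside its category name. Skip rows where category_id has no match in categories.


INNER JOIN keeps only products rows whose category_id matches an id in categories. Walk through each product:
  - product 1 (Notebook): category_id=1 -> matches Toys
  - product 2 (Keyboard): category_id=4 -> matches Kitchen
  - product 3 (Stapler): category_id=4 -> matches Kitchen
  - product 4 (Pen): category_id=1 -> matches Toys
  - product 5 (Mouse): category_id=NULL, no match -> dropped
  - product 6 (Charger): category_id=4 -> matches Kitchen
So 1 of 6 rows is dropped.

SQL:
SELECT a.name, b.name AS category
FROM products a
INNER JOIN categories b ON a.category_id = b.id

Result:
name     | category
---------+---------
Notebook | Toys    
Keyboard | Kitchen 
Stapler  | Kitchen 
Pen      | Toys    
Charger  | Kitchen 


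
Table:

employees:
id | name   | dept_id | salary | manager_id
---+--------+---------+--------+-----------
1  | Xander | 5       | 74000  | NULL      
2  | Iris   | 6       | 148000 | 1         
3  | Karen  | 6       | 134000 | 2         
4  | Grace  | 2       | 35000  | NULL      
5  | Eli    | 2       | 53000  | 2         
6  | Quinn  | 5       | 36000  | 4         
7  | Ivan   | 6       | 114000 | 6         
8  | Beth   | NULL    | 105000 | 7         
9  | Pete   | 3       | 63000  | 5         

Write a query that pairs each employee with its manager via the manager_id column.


This is a self-join: employees is joined to a second copy of itself, matching each row's manager_id to another row's id. Use LEFT JOIN so rows with manager_id=NULL are kept.
  - employee 1 (Xander): manager_id=NULL -> NULL
  - employee 2 (Iris): manager_id=1 -> Xander
  - employee 3 (Karen): manager_id=2 -> Iris
  - employee 4 (Grace): manager_id=NULL -> NULL
  - employee 5 (Eli): manager_id=2 -> Iris
  - employee 6 (Quinn): manager_id=4 -> Grace
  - employee 7 (Ivan): manager_id=6 -> Quinn
  - employee 8 (Beth): manager_id=7 -> Ivan
  - employee 9 (Pete): manager_id=5 -> Eli

SQL:
SELECT a.name AS item, b.name AS manager
FROM employees a
LEFT JOIN employees b ON a.manager_id = b.id

Result:
item   | manager
-------+--------
Xander | NULL   
Iris   | Xander 
Karen  | Iris   
Grace  | NULL   
Eli    | Iris   
Quinn  | Grace  
Ivan   | Quinn  
Beth   | Ivan   
Pete   | Eli    


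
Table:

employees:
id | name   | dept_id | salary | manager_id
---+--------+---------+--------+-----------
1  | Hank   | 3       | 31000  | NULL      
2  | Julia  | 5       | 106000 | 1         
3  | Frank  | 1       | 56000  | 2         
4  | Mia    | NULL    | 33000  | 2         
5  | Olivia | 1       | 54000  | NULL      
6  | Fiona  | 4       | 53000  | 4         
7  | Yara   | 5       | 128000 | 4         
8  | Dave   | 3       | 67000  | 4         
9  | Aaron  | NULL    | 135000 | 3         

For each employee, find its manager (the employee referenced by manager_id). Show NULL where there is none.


This is a self-join: employees is joined to a second copy of itself, matching each row's manager_id to another row's id. Use LEFT JOIN so rows with manager_id=NULL are kept.
  - employee 1 (Hank): manager_id=NULL -> NULL
  - employee 2 (Julia): manager_id=1 -> Hank
  - employee 3 (Frank): manager_id=2 -> Julia
  - employee 4 (Mia): manager_id=2 -> Julia
  - employee 5 (Olivia): manager_id=NULL -> NULL
  - employee 6 (Fiona): manager_id=4 -> Mia
  - employee 7 (Yara): manager_id=4 -> Mia
  - employee 8 (Dave): manager_id=4 -> Mia
  - employee 9 (Aaron): manager_id=3 -> Frank

SQL:
SELECT a.name AS item, b.name AS manager
FROM employees a
LEFT JOIN employees b ON a.manager_id = b.id

Result:
item   | manager
-------+--------
Hank   | NULL   
Julia  | Hank   
Frank  | Julia  
Mia    | Julia  
Olivia | NULL   
Fiona  | Mia    
Yara   | Mia    
Dave   | Mia    
Aaron  | Frank  


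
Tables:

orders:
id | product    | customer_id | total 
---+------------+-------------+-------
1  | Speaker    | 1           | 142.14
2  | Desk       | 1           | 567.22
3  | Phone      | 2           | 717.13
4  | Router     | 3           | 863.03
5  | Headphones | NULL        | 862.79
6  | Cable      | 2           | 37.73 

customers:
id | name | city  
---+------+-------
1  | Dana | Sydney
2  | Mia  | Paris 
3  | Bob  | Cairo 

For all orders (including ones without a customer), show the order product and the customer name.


LEFT JOIN keeps every row from orders (the left table); where customer_id has no match in customers, the customer columns become NULL. Walk through each order:
  - order 1 (Speaker): customer_id=1 -> matches Dana
  - order 2 (Desk): customer_id=1 -> matches Dana
  - order 3 (Phone): customer_id=2 -> matches Mia
  - order 4 (Router): customer_id=3 -> matches Bob
  - order 5 (Headphones): customer_id=NULL, no match -> kept with NULL
  - order 6 (Cable): customer_id=2 -> matches Mia
All 6 rows appear; 1 has NULL customer.

SQL:
SELECT a.product, b.name AS customer
FROM orders a
LEFT JOIN customers b ON a.customer_id = b.id

Result:
product    | customer
-----------+---------
Speaker    | Dana    
Desk       | Dana    
Phone      | Mia     
Router     | Bob     
Headphones | NULL    
Cable      | Mia     


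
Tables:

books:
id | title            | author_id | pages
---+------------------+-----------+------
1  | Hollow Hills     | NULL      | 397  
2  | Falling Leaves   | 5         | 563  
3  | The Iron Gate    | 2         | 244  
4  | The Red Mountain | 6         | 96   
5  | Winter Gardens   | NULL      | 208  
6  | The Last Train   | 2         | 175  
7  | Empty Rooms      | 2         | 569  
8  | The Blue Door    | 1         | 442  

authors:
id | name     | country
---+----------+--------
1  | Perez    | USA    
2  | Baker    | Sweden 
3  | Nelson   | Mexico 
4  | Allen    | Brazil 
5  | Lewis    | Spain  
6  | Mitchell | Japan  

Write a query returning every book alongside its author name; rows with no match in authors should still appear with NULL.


LEFT JOIN keeps every row from books (the left table); where author_id has no match in authors, the author columns become NULL. Walk through each book:
  - book 1 (Hollow Hills): author_id=NULL, no match -> kept with NULL
  - book 2 (Falling Leaves): author_id=5 -> matches Lewis
  - book 3 (The Iron Gate): author_id=2 -> matches Baker
  - book 4 (The Red Mountain): author_id=6 -> matches Mitchell
  - book 5 (Winter Gardens): author_id=NULL, no match -> kept with NULL
  - book 6 (The Last Train): author_id=2 -> matches Baker
  - book 7 (Empty Rooms): author_id=2 -> matches Baker
  - book 8 (The Blue Door): author_id=1 -> matches Perez
All 8 rows appear; 2 have NULL author.

SQL:
SELECT a.title, b.name AS author
FROM books a
LEFT JOIN authors b ON a.author_id = b.id

Result:
title            | author  
-----------------+---------
Hollow Hills     | NULL    
Falling Leaves   | Lewis   
The Iron Gate    | Baker   
The Red Mountain | Mitchell
Winter Gardens   | NULL    
The Last Train   | Baker   
Empty Rooms      | Baker   
The Blue Door    | Perez   


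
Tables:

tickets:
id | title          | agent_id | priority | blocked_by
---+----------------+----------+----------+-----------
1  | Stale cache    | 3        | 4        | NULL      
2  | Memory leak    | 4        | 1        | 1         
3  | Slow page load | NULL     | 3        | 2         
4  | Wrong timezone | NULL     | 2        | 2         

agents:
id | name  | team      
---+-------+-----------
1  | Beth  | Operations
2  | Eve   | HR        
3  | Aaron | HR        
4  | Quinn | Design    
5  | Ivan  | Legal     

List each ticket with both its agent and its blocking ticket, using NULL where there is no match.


Two LEFT JOINs from the same base table tickets: one to agents via agent_id, one to tickets itself via blocked_by. Both are LEFT so every ticket is preserved.
Match against agents:
  - ticket 1 (Stale cache): agent_id=3 -> matches Aaron
  - ticket 2 (Memory leak): agent_id=4 -> matches Quinn
  - ticket 3 (Slow page load): agent_id=NULL, no match -> kept with NULL
  - ticket 4 (Wrong timezone): agent_id=NULL, no match -> kept with NULL
Match against tickets (self):
  - ticket 1 (Stale cache): blocked_by=NULL -> NULL
  - ticket 2 (Memory leak): blocked_by=1 -> Stale cache
  - ticket 3 (Slow page load): blocked_by=2 -> Memory leak
  - ticket 4 (Wrong timezone): blocked_by=2 -> Memory leak

SQL:
SELECT a.title, b.name AS agent, c.title AS blocked_by
FROM tickets a
LEFT JOIN agents b ON a.agent_id = b.id
LEFT JOIN tickets c ON a.blocked_by = c.id

Result:
title          | agent | blocked_by 
---------------+-------+------------
Stale cache    | Aaron | NULL       
Memory leak    | Quinn | Stale cache
Slow page load | NULL  | Memory leak
Wrong timezone | NULL  | Memory leak


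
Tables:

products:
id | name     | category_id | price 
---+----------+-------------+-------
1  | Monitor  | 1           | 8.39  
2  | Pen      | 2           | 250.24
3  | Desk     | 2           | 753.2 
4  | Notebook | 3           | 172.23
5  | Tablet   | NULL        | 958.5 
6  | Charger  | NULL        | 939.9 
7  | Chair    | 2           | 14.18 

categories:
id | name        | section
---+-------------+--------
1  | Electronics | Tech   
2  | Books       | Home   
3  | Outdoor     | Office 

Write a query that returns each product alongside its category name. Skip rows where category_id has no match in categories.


INNER JOIN keeps only products rows whose category_id matches an id in categories. Walk through each product:
  - product 1 (Monitor): category_id=1 -> matches Electronics
  - product 2 (Pen): category_id=2 -> matches Books
  - product 3 (Desk): category_id=2 -> matches Books
  - product 4 (Notebook): category_id=3 -> matches Outdoor
  - product 5 (Tablet): category_id=NULL, no match -> dropped
  - product 6 (Charger): category_id=NULL, no match -> dropped
  - product 7 (Chair): category_id=2 -> matches Books
So 2 of 7 rows are dropped.

SQL:
SELECT a.name, b.name AS category
FROM products a
INNER JOIN categories b ON a.category_id = b.id

Result:
name     | category   
---------+------------
Monitor  | Electronics
Pen      | Books      
Desk     | Books      
Notebook | Outdoor    
Chair    | Books      
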